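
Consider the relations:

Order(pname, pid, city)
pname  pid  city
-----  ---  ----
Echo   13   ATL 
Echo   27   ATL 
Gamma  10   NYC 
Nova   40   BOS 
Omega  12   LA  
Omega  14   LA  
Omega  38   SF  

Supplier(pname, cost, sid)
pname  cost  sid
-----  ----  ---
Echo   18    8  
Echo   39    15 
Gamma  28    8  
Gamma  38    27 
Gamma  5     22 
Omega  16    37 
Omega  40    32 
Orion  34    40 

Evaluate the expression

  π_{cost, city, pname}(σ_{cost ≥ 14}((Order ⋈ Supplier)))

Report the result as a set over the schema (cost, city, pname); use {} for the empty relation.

{(16, LA, Omega), (16, SF, Omega), (18, ATL, Echo), (28, NYC, Gamma), (38, NYC, Gamma), (39, ATL, Echo), (40, LA, Omega), (40, SF, Omega)}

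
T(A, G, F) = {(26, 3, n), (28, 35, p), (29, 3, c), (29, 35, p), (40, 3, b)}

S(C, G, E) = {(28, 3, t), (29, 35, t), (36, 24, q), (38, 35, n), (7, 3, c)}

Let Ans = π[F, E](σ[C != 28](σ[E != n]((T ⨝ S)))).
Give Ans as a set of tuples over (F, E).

Joining T and S on G yields {(26, 3, n, 28, t), (26, 3, n, 7, c), (28, 35, p, 29, t), (28, 35, p, 38, n), (29, 3, c, 28, t), (29, 3, c, 7, c), (29, 35, p, 29, t), (29, 35, p, 38, n), (40, 3, b, 28, t), (40, 3, b, 7, c)}.
σ[E != n]: keep tuples satisfying E != n → {(26, 3, n, 28, t), (26, 3, n, 7, c), (28, 35, p, 29, t), (29, 3, c, 28, t), (29, 3, c, 7, c), (29, 35, p, 29, t), (40, 3, b, 28, t), (40, 3, b, 7, c)}
σ[C != 28]: keep tuples satisfying C != 28 → {(26, 3, n, 7, c), (28, 35, p, 29, t), (29, 3, c, 7, c), (29, 35, p, 29, t), (40, 3, b, 7, c)}
Projecting to F, E (1 duplicate(s) eliminated): {(b, c), (c, c), (n, c), (p, t)}

{(b, c), (c, c), (n, c), (p, t)}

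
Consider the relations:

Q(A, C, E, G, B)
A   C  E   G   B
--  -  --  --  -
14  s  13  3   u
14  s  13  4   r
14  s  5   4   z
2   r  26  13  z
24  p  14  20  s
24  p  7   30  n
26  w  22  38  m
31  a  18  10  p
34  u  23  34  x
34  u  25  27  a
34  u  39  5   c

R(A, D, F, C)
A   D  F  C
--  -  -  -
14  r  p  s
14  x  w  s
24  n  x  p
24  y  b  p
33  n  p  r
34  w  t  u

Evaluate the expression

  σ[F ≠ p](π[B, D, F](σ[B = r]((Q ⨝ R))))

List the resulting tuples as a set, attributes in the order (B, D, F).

Natural join on A, C: {(14, s, 13, 3, u, r, p), (14, s, 13, 3, u, x, w), (14, s, 13, 4, r, r, p), (14, s, 13, 4, r, x, w), (14, s, 5, 4, z, r, p), (14, s, 5, 4, z, x, w), (24, p, 14, 20, s, n, x), (24, p, 14, 20, s, y, b), (24, p, 7, 30, n, n, x), (24, p, 7, 30, n, y, b), (34, u, 23, 34, x, w, t), (34, u, 25, 27, a, w, t), (34, u, 39, 5, c, w, t)}
Selection B = r: {(14, s, 13, 4, r, r, p), (14, s, 13, 4, r, x, w)}
π_{B, D, F} gives {(r, r, p), (r, x, w)}.
Selection F ≠ p: {(r, x, w)}

{(r, x, w)}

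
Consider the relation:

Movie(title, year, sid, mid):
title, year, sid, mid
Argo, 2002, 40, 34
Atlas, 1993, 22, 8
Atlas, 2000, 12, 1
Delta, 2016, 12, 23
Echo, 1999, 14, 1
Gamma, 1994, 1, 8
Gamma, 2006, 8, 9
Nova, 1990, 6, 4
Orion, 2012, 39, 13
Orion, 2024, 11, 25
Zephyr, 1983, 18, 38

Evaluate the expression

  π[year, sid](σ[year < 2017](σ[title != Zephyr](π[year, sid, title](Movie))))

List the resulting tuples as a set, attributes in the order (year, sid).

{(1990, 6), (1993, 22), (1994, 1), (1999, 14), (2000, 12), (2002, 40), (2006, 8), (2012, 39), (2016, 12)}

Projecting to year, sid, title: {(1983, 18, Zephyr), (1990, 6, Nova), (1993, 22, Atlas), (1994, 1, Gamma), (1999, 14, Echo), (2000, 12, Atlas), (2002, 40, Argo), (2006, 8, Gamma), (2012, 39, Orion), (2016, 12, Delta), (2024, 11, Orion)}
Selection title != Zephyr: {(1990, 6, Nova), (1993, 22, Atlas), (1994, 1, Gamma), (1999, 14, Echo), (2000, 12, Atlas), (2002, 40, Argo), (2006, 8, Gamma), (2012, 39, Orion), (2016, 12, Delta), (2024, 11, Orion)}
Selection year < 2017: {(1990, 6, Nova), (1993, 22, Atlas), (1994, 1, Gamma), (1999, 14, Echo), (2000, 12, Atlas), (2002, 40, Argo), (2006, 8, Gamma), (2012, 39, Orion), (2016, 12, Delta)}
Projecting to year, sid: {(1990, 6), (1993, 22), (1994, 1), (1999, 14), (2000, 12), (2002, 40), (2006, 8), (2012, 39), (2016, 12)}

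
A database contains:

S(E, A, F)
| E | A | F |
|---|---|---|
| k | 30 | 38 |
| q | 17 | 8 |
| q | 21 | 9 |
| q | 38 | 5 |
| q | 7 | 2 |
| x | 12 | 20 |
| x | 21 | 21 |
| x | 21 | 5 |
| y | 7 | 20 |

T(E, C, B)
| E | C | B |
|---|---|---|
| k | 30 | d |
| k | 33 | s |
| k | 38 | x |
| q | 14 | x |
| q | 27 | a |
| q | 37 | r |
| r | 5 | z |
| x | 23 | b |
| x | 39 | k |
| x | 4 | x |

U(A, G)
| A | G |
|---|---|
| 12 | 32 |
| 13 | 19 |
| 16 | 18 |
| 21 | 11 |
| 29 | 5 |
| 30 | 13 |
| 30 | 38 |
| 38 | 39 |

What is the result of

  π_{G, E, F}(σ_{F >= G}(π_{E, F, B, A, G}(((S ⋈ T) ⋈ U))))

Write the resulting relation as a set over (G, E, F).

{(11, x, 21), (13, k, 38), (38, k, 38)}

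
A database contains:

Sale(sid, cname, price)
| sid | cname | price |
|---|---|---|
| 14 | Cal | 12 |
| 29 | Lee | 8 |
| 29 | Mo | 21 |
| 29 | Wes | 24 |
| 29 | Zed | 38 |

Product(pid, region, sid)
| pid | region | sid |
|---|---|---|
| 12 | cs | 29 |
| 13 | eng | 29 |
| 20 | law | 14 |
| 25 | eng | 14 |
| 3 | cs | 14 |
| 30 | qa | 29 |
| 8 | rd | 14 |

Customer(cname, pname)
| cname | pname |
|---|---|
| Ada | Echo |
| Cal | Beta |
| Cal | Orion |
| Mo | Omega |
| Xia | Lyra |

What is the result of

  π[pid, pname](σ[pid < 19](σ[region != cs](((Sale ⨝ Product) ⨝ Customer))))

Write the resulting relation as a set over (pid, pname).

{(13, Omega), (8, Beta), (8, Orion)}

Joining Sale and Product on sid yields {(14, Cal, 12, 20, law), (14, Cal, 12, 25, eng), (14, Cal, 12, 3, cs), (14, Cal, 12, 8, rd), (29, Lee, 8, 12, cs), (29, Lee, 8, 13, eng), (29, Lee, 8, 30, qa), (29, Mo, 21, 12, cs), (29, Mo, 21, 13, eng), (29, Mo, 21, 30, qa), (29, Wes, 24, 12, cs), (29, Wes, 24, 13, eng), (29, Wes, 24, 30, qa), (29, Zed, 38, 12, cs), (29, Zed, 38, 13, eng), (29, Zed, 38, 30, qa)}.
Joining (Sale ⨝ Product) and Customer on cname yields {(14, Cal, 12, 20, law, Beta), (14, Cal, 12, 20, law, Orion), (14, Cal, 12, 25, eng, Beta), (14, Cal, 12, 25, eng, Orion), (14, Cal, 12, 3, cs, Beta), (14, Cal, 12, 3, cs, Orion), (14, Cal, 12, 8, rd, Beta), (14, Cal, 12, 8, rd, Orion), (29, Mo, 21, 12, cs, Omega), (29, Mo, 21, 13, eng, Omega), (29, Mo, 21, 30, qa, Omega)}.
Filtering on region != cs leaves {(14, Cal, 12, 20, law, Beta), (14, Cal, 12, 20, law, Orion), (14, Cal, 12, 25, eng, Beta), (14, Cal, 12, 25, eng, Orion), (14, Cal, 12, 8, rd, Beta), (14, Cal, 12, 8, rd, Orion), (29, Mo, 21, 13, eng, Omega), (29, Mo, 21, 30, qa, Omega)}.
Filtering on pid < 19 leaves {(14, Cal, 12, 8, rd, Beta), (14, Cal, 12, 8, rd, Orion), (29, Mo, 21, 13, eng, Omega)}.
π[pid, pname]: project onto (pid, pname) → {(13, Omega), (8, Beta), (8, Orion)}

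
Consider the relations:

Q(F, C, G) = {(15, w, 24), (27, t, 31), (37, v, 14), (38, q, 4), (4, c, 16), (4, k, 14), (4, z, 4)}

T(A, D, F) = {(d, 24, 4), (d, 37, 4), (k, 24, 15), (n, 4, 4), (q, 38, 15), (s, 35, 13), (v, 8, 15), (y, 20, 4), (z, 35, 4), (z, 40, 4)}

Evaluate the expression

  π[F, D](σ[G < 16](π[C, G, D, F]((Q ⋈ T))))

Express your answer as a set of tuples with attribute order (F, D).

Natural join on F: {(15, w, 24, k, 24), (15, w, 24, q, 38), (15, w, 24, v, 8), (4, c, 16, d, 24), (4, c, 16, d, 37), (4, c, 16, n, 4), (4, c, 16, y, 20), (4, c, 16, z, 35), (4, c, 16, z, 40), (4, k, 14, d, 24), (4, k, 14, d, 37), (4, k, 14, n, 4), (4, k, 14, y, 20), (4, k, 14, z, 35), (4, k, 14, z, 40), (4, z, 4, d, 24), (4, z, 4, d, 37), (4, z, 4, n, 4), (4, z, 4, y, 20), (4, z, 4, z, 35), (4, z, 4, z, 40)}
Keep only column(s) C, G, D, F: {(c, 16, 20, 4), (c, 16, 24, 4), (c, 16, 35, 4), (c, 16, 37, 4), (c, 16, 4, 4), (c, 16, 40, 4), (k, 14, 20, 4), (k, 14, 24, 4), (k, 14, 35, 4), (k, 14, 37, 4), (k, 14, 4, 4), (k, 14, 40, 4), (w, 24, 24, 15), (w, 24, 38, 15), (w, 24, 8, 15), (z, 4, 20, 4), (z, 4, 24, 4), (z, 4, 35, 4), (z, 4, 37, 4), (z, 4, 4, 4), (z, 4, 40, 4)}
σ[G < 16]: keep tuples satisfying G < 16 → {(k, 14, 20, 4), (k, 14, 24, 4), (k, 14, 35, 4), (k, 14, 37, 4), (k, 14, 4, 4), (k, 14, 40, 4), (z, 4, 20, 4), (z, 4, 24, 4), (z, 4, 35, 4), (z, 4, 37, 4), (z, 4, 4, 4), (z, 4, 40, 4)}
Keep only column(s) F, D (6 duplicate(s) eliminated): {(4, 20), (4, 24), (4, 35), (4, 37), (4, 4), (4, 40)}

{(4, 20), (4, 24), (4, 35), (4, 37), (4, 4), (4, 40)}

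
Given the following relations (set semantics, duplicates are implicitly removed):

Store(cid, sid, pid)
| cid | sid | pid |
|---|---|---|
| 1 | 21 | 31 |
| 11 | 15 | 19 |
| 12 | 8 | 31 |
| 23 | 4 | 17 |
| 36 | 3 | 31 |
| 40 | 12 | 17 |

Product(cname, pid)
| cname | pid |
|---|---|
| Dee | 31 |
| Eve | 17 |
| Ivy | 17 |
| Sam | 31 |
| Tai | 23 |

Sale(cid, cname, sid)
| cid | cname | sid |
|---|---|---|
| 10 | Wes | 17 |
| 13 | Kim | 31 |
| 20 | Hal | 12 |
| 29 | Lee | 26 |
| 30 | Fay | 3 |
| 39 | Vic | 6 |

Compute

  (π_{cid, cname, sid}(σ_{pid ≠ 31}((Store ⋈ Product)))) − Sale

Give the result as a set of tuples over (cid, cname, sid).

Natural join on pid: {(1, 21, 31, Dee), (1, 21, 31, Sam), (12, 8, 31, Dee), (12, 8, 31, Sam), (23, 4, 17, Eve), (23, 4, 17, Ivy), (36, 3, 31, Dee), (36, 3, 31, Sam), (40, 12, 17, Eve), (40, 12, 17, Ivy)}
σ[pid ≠ 31]: keep tuples satisfying pid ≠ 31 → {(23, 4, 17, Eve), (23, 4, 17, Ivy), (40, 12, 17, Eve), (40, 12, 17, Ivy)}
Keep only column(s) cid, cname, sid: {(23, Eve, 4), (23, Ivy, 4), (40, Eve, 12), (40, Ivy, 12)}
Taking the difference: {(23, Eve, 4), (23, Ivy, 4), (40, Eve, 12), (40, Ivy, 12)}

{(23, Eve, 4), (23, Ivy, 4), (40, Eve, 12), (40, Ivy, 12)}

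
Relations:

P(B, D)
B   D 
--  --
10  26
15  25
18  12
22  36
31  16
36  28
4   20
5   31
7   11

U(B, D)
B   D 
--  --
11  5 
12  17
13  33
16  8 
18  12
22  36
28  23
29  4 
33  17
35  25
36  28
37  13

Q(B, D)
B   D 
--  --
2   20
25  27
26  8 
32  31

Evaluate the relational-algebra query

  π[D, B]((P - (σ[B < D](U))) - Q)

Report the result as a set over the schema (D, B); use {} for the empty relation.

{(11, 7), (12, 18), (16, 31), (20, 4), (25, 15), (26, 10), (28, 36), (31, 5)}

σ[B < D]: keep tuples satisfying B < D → {(12, 17), (13, 33), (22, 36)}
Taking the difference: {(10, 26), (15, 25), (18, 12), (31, 16), (36, 28), (4, 20), (5, 31), (7, 11)}
Taking the difference: {(10, 26), (15, 25), (18, 12), (31, 16), (36, 28), (4, 20), (5, 31), (7, 11)}
Projecting to D, B: {(11, 7), (12, 18), (16, 31), (20, 4), (25, 15), (26, 10), (28, 36), (31, 5)}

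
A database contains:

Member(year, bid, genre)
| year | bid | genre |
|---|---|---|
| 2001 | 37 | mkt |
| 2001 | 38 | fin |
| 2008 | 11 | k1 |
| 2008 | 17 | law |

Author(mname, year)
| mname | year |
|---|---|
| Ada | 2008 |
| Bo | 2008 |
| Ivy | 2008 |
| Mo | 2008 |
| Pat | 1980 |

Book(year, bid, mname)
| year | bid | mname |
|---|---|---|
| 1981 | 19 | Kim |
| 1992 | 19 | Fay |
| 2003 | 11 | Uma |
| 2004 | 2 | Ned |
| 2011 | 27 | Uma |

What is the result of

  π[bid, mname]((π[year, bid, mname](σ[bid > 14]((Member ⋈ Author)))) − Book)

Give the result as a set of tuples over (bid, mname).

Natural join on year: {(2008, 11, k1, Ada), (2008, 11, k1, Bo), (2008, 11, k1, Ivy), (2008, 11, k1, Mo), (2008, 17, law, Ada), (2008, 17, law, Bo), (2008, 17, law, Ivy), (2008, 17, law, Mo)}
Filtering on bid > 14 leaves {(2008, 17, law, Ada), (2008, 17, law, Bo), (2008, 17, law, Ivy), (2008, 17, law, Mo)}.
π_{year, bid, mname} gives {(2008, 17, Ada), (2008, 17, Bo), (2008, 17, Ivy), (2008, 17, Mo)}.
Difference: {(2008, 17, Ada), (2008, 17, Bo), (2008, 17, Ivy), (2008, 17, Mo)} with {(1981, 19, Kim), (1992, 19, Fay), (2003, 11, Uma), (2004, 2, Ned), (2011, 27, Uma)} → {(2008, 17, Ada), (2008, 17, Bo), (2008, 17, Ivy), (2008, 17, Mo)}
π_{bid, mname} gives {(17, Ada), (17, Bo), (17, Ivy), (17, Mo)}.

{(17, Ada), (17, Bo), (17, Ivy), (17, Mo)}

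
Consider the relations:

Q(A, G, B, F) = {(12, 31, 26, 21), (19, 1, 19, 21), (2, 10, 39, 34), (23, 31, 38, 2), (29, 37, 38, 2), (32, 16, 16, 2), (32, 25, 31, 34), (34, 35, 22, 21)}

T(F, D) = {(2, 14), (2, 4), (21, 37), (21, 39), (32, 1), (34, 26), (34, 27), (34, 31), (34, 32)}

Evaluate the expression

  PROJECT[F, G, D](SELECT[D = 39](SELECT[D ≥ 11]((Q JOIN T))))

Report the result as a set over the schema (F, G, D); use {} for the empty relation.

Natural join on F: {(12, 31, 26, 21, 37), (12, 31, 26, 21, 39), (19, 1, 19, 21, 37), (19, 1, 19, 21, 39), (2, 10, 39, 34, 26), (2, 10, 39, 34, 27), (2, 10, 39, 34, 31), (2, 10, 39, 34, 32), (23, 31, 38, 2, 14), (23, 31, 38, 2, 4), (29, 37, 38, 2, 14), (29, 37, 38, 2, 4), (32, 16, 16, 2, 14), (32, 16, 16, 2, 4), (32, 25, 31, 34, 26), (32, 25, 31, 34, 27), (32, 25, 31, 34, 31), (32, 25, 31, 34, 32), (34, 35, 22, 21, 37), (34, 35, 22, 21, 39)}
Apply σ_{D ≥ 11}; surviving tuples: {(12, 31, 26, 21, 37), (12, 31, 26, 21, 39), (19, 1, 19, 21, 37), (19, 1, 19, 21, 39), (2, 10, 39, 34, 26), (2, 10, 39, 34, 27), (2, 10, 39, 34, 31), (2, 10, 39, 34, 32), (23, 31, 38, 2, 14), (29, 37, 38, 2, 14), (32, 16, 16, 2, 14), (32, 25, 31, 34, 26), (32, 25, 31, 34, 27), (32, 25, 31, 34, 31), (32, 25, 31, 34, 32), (34, 35, 22, 21, 37), (34, 35, 22, 21, 39)}
Apply σ_{D = 39}; surviving tuples: {(12, 31, 26, 21, 39), (19, 1, 19, 21, 39), (34, 35, 22, 21, 39)}
π[F, G, D]: project onto (F, G, D) → {(21, 1, 39), (21, 31, 39), (21, 35, 39)}

{(21, 1, 39), (21, 31, 39), (21, 35, 39)}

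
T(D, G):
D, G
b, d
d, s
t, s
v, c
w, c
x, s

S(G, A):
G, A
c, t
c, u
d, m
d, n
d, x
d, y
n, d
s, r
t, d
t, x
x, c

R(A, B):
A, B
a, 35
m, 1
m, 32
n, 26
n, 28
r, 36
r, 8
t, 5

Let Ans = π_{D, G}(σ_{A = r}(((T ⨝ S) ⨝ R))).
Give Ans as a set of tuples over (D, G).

T ⋈ S (natural join on G): {(b, d, m), (b, d, n), (b, d, x), (b, d, y), (d, s, r), (t, s, r), (v, c, t), (v, c, u), (w, c, t), (w, c, u), (x, s, r)}
(T ⨝ S) ⋈ R (natural join on A): {(b, d, m, 1), (b, d, m, 32), (b, d, n, 26), (b, d, n, 28), (d, s, r, 36), (d, s, r, 8), (t, s, r, 36), (t, s, r, 8), (v, c, t, 5), (w, c, t, 5), (x, s, r, 36), (x, s, r, 8)}
Selection A = r: {(d, s, r, 36), (d, s, r, 8), (t, s, r, 36), (t, s, r, 8), (x, s, r, 36), (x, s, r, 8)}
Keep only column(s) D, G (3 duplicate(s) eliminated): {(d, s), (t, s), (x, s)}

{(d, s), (t, s), (x, s)}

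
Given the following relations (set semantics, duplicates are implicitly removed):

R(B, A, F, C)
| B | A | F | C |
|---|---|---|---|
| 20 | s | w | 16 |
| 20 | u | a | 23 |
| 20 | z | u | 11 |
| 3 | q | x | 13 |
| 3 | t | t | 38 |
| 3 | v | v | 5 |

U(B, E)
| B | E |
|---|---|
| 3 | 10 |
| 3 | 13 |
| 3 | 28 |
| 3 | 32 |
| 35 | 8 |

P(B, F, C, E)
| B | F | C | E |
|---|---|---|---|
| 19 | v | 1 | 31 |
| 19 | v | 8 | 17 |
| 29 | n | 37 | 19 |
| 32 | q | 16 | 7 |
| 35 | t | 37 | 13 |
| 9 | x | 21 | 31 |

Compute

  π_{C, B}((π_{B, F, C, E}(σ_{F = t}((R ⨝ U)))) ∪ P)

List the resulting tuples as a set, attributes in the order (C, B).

{(1, 19), (16, 32), (21, 9), (37, 29), (37, 35), (38, 3), (8, 19)}

Joining R and U on B yields {(3, q, x, 13, 10), (3, q, x, 13, 13), (3, q, x, 13, 28), (3, q, x, 13, 32), (3, t, t, 38, 10), (3, t, t, 38, 13), (3, t, t, 38, 28), (3, t, t, 38, 32), (3, v, v, 5, 10), (3, v, v, 5, 13), (3, v, v, 5, 28), (3, v, v, 5, 32)}.
Apply σ_{F = t}; surviving tuples: {(3, t, t, 38, 10), (3, t, t, 38, 13), (3, t, t, 38, 28), (3, t, t, 38, 32)}
π_{B, F, C, E} gives {(3, t, 38, 10), (3, t, 38, 13), (3, t, 38, 28), (3, t, 38, 32)}.
Set union of the two operands is {(19, v, 1, 31), (19, v, 8, 17), (29, n, 37, 19), (3, t, 38, 10), (3, t, 38, 13), (3, t, 38, 28), (3, t, 38, 32), (32, q, 16, 7), (35, t, 37, 13), (9, x, 21, 31)}.
π_{C, B} gives {(1, 19), (16, 32), (21, 9), (37, 29), (37, 35), (38, 3), (8, 19)} (3 duplicate(s) eliminated).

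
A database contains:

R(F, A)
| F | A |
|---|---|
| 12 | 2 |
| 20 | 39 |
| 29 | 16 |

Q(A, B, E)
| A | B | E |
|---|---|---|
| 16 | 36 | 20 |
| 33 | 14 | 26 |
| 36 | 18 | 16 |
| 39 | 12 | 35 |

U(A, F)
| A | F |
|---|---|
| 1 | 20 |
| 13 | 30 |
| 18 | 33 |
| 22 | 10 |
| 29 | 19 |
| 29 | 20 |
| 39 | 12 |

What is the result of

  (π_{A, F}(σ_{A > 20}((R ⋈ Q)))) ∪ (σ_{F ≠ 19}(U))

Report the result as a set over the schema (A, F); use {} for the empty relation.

{(1, 20), (13, 30), (18, 33), (22, 10), (29, 20), (39, 12), (39, 20)}

R ⋈ Q (natural join on A): {(20, 39, 12, 35), (29, 16, 36, 20)}
σ[A > 20]: keep tuples satisfying A > 20 → {(20, 39, 12, 35)}
Keep only column(s) A, F: {(39, 20)}
σ[F ≠ 19]: keep tuples satisfying F ≠ 19 → {(1, 20), (13, 30), (18, 33), (22, 10), (29, 20), (39, 12)}
Union: {(39, 20)} with {(1, 20), (13, 30), (18, 33), (22, 10), (29, 20), (39, 12)} → {(1, 20), (13, 30), (18, 33), (22, 10), (29, 20), (39, 12), (39, 20)}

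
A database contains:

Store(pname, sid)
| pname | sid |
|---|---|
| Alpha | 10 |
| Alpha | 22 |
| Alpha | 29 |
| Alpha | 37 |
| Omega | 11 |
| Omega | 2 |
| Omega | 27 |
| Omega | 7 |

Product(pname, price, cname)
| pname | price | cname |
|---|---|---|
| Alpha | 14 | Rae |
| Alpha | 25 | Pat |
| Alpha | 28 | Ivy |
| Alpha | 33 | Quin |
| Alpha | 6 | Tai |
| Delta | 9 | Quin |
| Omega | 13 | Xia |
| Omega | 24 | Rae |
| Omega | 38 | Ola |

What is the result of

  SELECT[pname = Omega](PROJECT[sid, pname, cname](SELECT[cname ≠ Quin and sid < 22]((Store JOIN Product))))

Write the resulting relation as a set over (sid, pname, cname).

{(11, Omega, Ola), (11, Omega, Rae), (11, Omega, Xia), (2, Omega, Ola), (2, Omega, Rae), (2, Omega, Xia), (7, Omega, Ola), (7, Omega, Rae), (7, Omega, Xia)}

Natural join on pname: {(Alpha, 10, 14, Rae), (Alpha, 10, 25, Pat), (Alpha, 10, 28, Ivy), (Alpha, 10, 33, Quin), (Alpha, 10, 6, Tai), (Alpha, 22, 14, Rae), (Alpha, 22, 25, Pat), (Alpha, 22, 28, Ivy), (Alpha, 22, 33, Quin), (Alpha, 22, 6, Tai), (Alpha, 29, 14, Rae), (Alpha, 29, 25, Pat), (Alpha, 29, 28, Ivy), (Alpha, 29, 33, Quin), (Alpha, 29, 6, Tai), (Alpha, 37, 14, Rae), (Alpha, 37, 25, Pat), (Alpha, 37, 28, Ivy), (Alpha, 37, 33, Quin), (Alpha, 37, 6, Tai), (Omega, 11, 13, Xia), (Omega, 11, 24, Rae), (Omega, 11, 38, Ola), (Omega, 2, 13, Xia), (Omega, 2, 24, Rae), (Omega, 2, 38, Ola), (Omega, 27, 13, Xia), (Omega, 27, 24, Rae), (Omega, 27, 38, Ola), (Omega, 7, 13, Xia), (Omega, 7, 24, Rae), (Omega, 7, 38, Ola)}
Filtering on cname ≠ Quin and sid < 22 leaves {(Alpha, 10, 14, Rae), (Alpha, 10, 25, Pat), (Alpha, 10, 28, Ivy), (Alpha, 10, 6, Tai), (Omega, 11, 13, Xia), (Omega, 11, 24, Rae), (Omega, 11, 38, Ola), (Omega, 2, 13, Xia), (Omega, 2, 24, Rae), (Omega, 2, 38, Ola), (Omega, 7, 13, Xia), (Omega, 7, 24, Rae), (Omega, 7, 38, Ola)}.
π[sid, pname, cname]: project onto (sid, pname, cname) → {(10, Alpha, Ivy), (10, Alpha, Pat), (10, Alpha, Rae), (10, Alpha, Tai), (11, Omega, Ola), (11, Omega, Rae), (11, Omega, Xia), (2, Omega, Ola), (2, Omega, Rae), (2, Omega, Xia), (7, Omega, Ola), (7, Omega, Rae), (7, Omega, Xia)}
Filtering on pname = Omega leaves {(11, Omega, Ola), (11, Omega, Rae), (11, Omega, Xia), (2, Omega, Ola), (2, Omega, Rae), (2, Omega, Xia), (7, Omega, Ola), (7, Omega, Rae), (7, Omega, Xia)}.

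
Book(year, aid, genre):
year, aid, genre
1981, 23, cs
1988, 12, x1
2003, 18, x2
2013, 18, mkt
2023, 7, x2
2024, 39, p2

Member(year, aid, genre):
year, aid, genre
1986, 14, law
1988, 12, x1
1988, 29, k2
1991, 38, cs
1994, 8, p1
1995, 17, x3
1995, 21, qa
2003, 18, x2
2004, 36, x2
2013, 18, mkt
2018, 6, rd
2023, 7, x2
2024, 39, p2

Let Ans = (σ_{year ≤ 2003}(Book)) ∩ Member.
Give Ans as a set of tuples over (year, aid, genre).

{(1988, 12, x1), (2003, 18, x2)}

σ[year ≤ 2003]: keep tuples satisfying year ≤ 2003 → {(1981, 23, cs), (1988, 12, x1), (2003, 18, x2)}
Intersection: {(1981, 23, cs), (1988, 12, x1), (2003, 18, x2)} with {(1986, 14, law), (1988, 12, x1), (1988, 29, k2), (1991, 38, cs), (1994, 8, p1), (1995, 17, x3), (1995, 21, qa), (2003, 18, x2), (2004, 36, x2), (2013, 18, mkt), (2018, 6, rd), (2023, 7, x2), (2024, 39, p2)} → {(1988, 12, x1), (2003, 18, x2)}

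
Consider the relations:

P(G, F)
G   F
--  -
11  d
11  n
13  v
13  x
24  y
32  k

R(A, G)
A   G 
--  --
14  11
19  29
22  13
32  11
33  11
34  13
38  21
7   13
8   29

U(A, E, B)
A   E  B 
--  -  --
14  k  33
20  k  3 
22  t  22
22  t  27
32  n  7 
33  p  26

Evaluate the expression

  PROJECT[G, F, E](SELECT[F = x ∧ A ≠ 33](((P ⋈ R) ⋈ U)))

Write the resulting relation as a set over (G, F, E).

{(13, x, t)}

Natural join on G: {(11, d, 14), (11, d, 32), (11, d, 33), (11, n, 14), (11, n, 32), (11, n, 33), (13, v, 22), (13, v, 34), (13, v, 7), (13, x, 22), (13, x, 34), (13, x, 7)}
Natural join on A: {(11, d, 14, k, 33), (11, d, 32, n, 7), (11, d, 33, p, 26), (11, n, 14, k, 33), (11, n, 32, n, 7), (11, n, 33, p, 26), (13, v, 22, t, 22), (13, v, 22, t, 27), (13, x, 22, t, 22), (13, x, 22, t, 27)}
Apply σ_{F = x ∧ A ≠ 33}; surviving tuples: {(13, x, 22, t, 22), (13, x, 22, t, 27)}
π_{G, F, E} gives {(13, x, t)} (1 duplicate(s) eliminated).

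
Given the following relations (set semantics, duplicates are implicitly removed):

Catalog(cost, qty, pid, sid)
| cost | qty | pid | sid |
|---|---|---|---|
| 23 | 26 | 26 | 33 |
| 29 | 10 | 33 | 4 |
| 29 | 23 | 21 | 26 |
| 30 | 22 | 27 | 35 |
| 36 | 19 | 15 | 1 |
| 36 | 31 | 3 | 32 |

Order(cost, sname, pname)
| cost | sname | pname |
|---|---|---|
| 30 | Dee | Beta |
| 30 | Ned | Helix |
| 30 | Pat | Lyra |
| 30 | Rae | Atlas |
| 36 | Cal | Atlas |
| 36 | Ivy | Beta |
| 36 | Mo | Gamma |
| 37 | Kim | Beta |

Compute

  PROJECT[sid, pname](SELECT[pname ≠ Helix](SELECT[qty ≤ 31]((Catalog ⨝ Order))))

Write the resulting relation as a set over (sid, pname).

Catalog ⋈ Order (natural join on cost): {(30, 22, 27, 35, Dee, Beta), (30, 22, 27, 35, Ned, Helix), (30, 22, 27, 35, Pat, Lyra), (30, 22, 27, 35, Rae, Atlas), (36, 19, 15, 1, Cal, Atlas), (36, 19, 15, 1, Ivy, Beta), (36, 19, 15, 1, Mo, Gamma), (36, 31, 3, 32, Cal, Atlas), (36, 31, 3, 32, Ivy, Beta), (36, 31, 3, 32, Mo, Gamma)}
σ[qty ≤ 31]: keep tuples satisfying qty ≤ 31 → {(30, 22, 27, 35, Dee, Beta), (30, 22, 27, 35, Ned, Helix), (30, 22, 27, 35, Pat, Lyra), (30, 22, 27, 35, Rae, Atlas), (36, 19, 15, 1, Cal, Atlas), (36, 19, 15, 1, Ivy, Beta), (36, 19, 15, 1, Mo, Gamma), (36, 31, 3, 32, Cal, Atlas), (36, 31, 3, 32, Ivy, Beta), (36, 31, 3, 32, Mo, Gamma)}
σ[pname ≠ Helix]: keep tuples satisfying pname ≠ Helix → {(30, 22, 27, 35, Dee, Beta), (30, 22, 27, 35, Pat, Lyra), (30, 22, 27, 35, Rae, Atlas), (36, 19, 15, 1, Cal, Atlas), (36, 19, 15, 1, Ivy, Beta), (36, 19, 15, 1, Mo, Gamma), (36, 31, 3, 32, Cal, Atlas), (36, 31, 3, 32, Ivy, Beta), (36, 31, 3, 32, Mo, Gamma)}
Keep only column(s) sid, pname: {(1, Atlas), (1, Beta), (1, Gamma), (32, Atlas), (32, Beta), (32, Gamma), (35, Atlas), (35, Beta), (35, Lyra)}

{(1, Atlas), (1, Beta), (1, Gamma), (32, Atlas), (32, Beta), (32, Gamma), (35, Atlas), (35, Beta), (35, Lyra)}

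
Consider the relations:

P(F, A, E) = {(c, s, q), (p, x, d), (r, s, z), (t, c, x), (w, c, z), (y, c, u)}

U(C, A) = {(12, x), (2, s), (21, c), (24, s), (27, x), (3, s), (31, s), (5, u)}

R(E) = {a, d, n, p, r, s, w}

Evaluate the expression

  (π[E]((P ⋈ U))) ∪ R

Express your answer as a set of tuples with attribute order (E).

Joining P and U on A yields {(c, s, q, 2), (c, s, q, 24), (c, s, q, 3), (c, s, q, 31), (p, x, d, 12), (p, x, d, 27), (r, s, z, 2), (r, s, z, 24), (r, s, z, 3), (r, s, z, 31), (t, c, x, 21), (w, c, z, 21), (y, c, u, 21)}.
π[E]: project onto (E) (8 duplicate(s) eliminated) → {d, q, u, x, z}
Union: {d, q, u, x, z} with {a, d, n, p, r, s, w} → {a, d, n, p, q, r, s, u, w, x, z}

{a, d, n, p, q, r, s, u, w, x, z}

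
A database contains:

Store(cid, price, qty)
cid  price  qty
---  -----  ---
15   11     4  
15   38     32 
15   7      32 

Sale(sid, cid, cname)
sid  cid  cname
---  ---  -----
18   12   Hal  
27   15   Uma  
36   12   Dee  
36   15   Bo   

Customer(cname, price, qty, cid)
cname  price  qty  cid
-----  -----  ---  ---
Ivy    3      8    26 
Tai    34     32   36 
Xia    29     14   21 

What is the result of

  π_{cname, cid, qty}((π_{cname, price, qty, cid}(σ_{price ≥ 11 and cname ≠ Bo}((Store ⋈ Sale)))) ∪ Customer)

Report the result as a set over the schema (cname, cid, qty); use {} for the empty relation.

{(Ivy, 26, 8), (Tai, 36, 32), (Uma, 15, 32), (Uma, 15, 4), (Xia, 21, 14)}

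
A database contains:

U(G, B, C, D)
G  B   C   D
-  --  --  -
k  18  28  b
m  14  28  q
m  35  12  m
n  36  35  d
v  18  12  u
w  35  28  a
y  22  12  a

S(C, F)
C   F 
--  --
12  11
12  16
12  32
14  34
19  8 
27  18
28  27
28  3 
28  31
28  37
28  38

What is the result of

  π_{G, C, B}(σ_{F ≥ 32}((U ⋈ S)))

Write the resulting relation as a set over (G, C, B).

{(k, 28, 18), (m, 12, 35), (m, 28, 14), (v, 12, 18), (w, 28, 35), (y, 12, 22)}

Joining U and S on C yields {(k, 18, 28, b, 27), (k, 18, 28, b, 3), (k, 18, 28, b, 31), (k, 18, 28, b, 37), (k, 18, 28, b, 38), (m, 14, 28, q, 27), (m, 14, 28, q, 3), (m, 14, 28, q, 31), (m, 14, 28, q, 37), (m, 14, 28, q, 38), (m, 35, 12, m, 11), (m, 35, 12, m, 16), (m, 35, 12, m, 32), (v, 18, 12, u, 11), (v, 18, 12, u, 16), (v, 18, 12, u, 32), (w, 35, 28, a, 27), (w, 35, 28, a, 3), (w, 35, 28, a, 31), (w, 35, 28, a, 37), (w, 35, 28, a, 38), (y, 22, 12, a, 11), (y, 22, 12, a, 16), (y, 22, 12, a, 32)}.
Apply σ_{F ≥ 32}; surviving tuples: {(k, 18, 28, b, 37), (k, 18, 28, b, 38), (m, 14, 28, q, 37), (m, 14, 28, q, 38), (m, 35, 12, m, 32), (v, 18, 12, u, 32), (w, 35, 28, a, 37), (w, 35, 28, a, 38), (y, 22, 12, a, 32)}
Keep only column(s) G, C, B (3 duplicate(s) eliminated): {(k, 28, 18), (m, 12, 35), (m, 28, 14), (v, 12, 18), (w, 28, 35), (y, 12, 22)}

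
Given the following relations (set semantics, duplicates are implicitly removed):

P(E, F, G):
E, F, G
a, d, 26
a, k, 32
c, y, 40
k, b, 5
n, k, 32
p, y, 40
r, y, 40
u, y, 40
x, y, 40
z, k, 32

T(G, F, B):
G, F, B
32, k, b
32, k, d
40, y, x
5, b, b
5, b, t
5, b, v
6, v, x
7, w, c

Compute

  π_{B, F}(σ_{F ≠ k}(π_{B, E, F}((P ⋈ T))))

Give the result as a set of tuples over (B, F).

Joining P and T on F, G yields {(a, k, 32, b), (a, k, 32, d), (c, y, 40, x), (k, b, 5, b), (k, b, 5, t), (k, b, 5, v), (n, k, 32, b), (n, k, 32, d), (p, y, 40, x), (r, y, 40, x), (u, y, 40, x), (x, y, 40, x), (z, k, 32, b), (z, k, 32, d)}.
π_{B, E, F} gives {(b, a, k), (b, k, b), (b, n, k), (b, z, k), (d, a, k), (d, n, k), (d, z, k), (t, k, b), (v, k, b), (x, c, y), (x, p, y), (x, r, y), (x, u, y), (x, x, y)}.
σ[F ≠ k]: keep tuples satisfying F ≠ k → {(b, k, b), (t, k, b), (v, k, b), (x, c, y), (x, p, y), (x, r, y), (x, u, y), (x, x, y)}
π_{B, F} gives {(b, b), (t, b), (v, b), (x, y)} (4 duplicate(s) eliminated).

{(b, b), (t, b), (v, b), (x, y)}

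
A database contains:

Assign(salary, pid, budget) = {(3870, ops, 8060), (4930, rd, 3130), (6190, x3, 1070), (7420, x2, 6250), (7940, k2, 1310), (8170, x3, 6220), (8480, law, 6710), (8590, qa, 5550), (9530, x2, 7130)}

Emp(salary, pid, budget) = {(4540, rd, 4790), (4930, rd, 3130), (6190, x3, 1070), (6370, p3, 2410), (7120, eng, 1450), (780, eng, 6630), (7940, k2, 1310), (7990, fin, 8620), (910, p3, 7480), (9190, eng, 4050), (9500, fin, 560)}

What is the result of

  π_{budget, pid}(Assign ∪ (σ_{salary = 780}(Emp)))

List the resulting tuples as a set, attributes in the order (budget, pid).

{(1070, x3), (1310, k2), (3130, rd), (5550, qa), (6220, x3), (6250, x2), (6630, eng), (6710, law), (7130, x2), (8060, ops)}

Selection salary = 780: {(780, eng, 6630)}
Set union of the two operands is {(3870, ops, 8060), (4930, rd, 3130), (6190, x3, 1070), (7420, x2, 6250), (780, eng, 6630), (7940, k2, 1310), (8170, x3, 6220), (8480, law, 6710), (8590, qa, 5550), (9530, x2, 7130)}.
π[budget, pid]: project onto (budget, pid) → {(1070, x3), (1310, k2), (3130, rd), (5550, qa), (6220, x3), (6250, x2), (6630, eng), (6710, law), (7130, x2), (8060, ops)}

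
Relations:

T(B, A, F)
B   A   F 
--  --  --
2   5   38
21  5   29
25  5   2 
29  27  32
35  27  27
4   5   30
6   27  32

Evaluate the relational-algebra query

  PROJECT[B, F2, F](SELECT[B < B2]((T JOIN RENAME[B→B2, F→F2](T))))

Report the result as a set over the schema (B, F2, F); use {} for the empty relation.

ρ[B→B2, F→F2]: schema becomes (B2, A, F2); tuples unchanged.
Natural join on A: {(2, 5, 38, 2, 38), (2, 5, 38, 21, 29), (2, 5, 38, 25, 2), (2, 5, 38, 4, 30), (21, 5, 29, 2, 38), (21, 5, 29, 21, 29), (21, 5, 29, 25, 2), (21, 5, 29, 4, 30), (25, 5, 2, 2, 38), (25, 5, 2, 21, 29), (25, 5, 2, 25, 2), (25, 5, 2, 4, 30), (29, 27, 32, 29, 32), (29, 27, 32, 35, 27), (29, 27, 32, 6, 32), (35, 27, 27, 29, 32), (35, 27, 27, 35, 27), (35, 27, 27, 6, 32), (4, 5, 30, 2, 38), (4, 5, 30, 21, 29), (4, 5, 30, 25, 2), (4, 5, 30, 4, 30), (6, 27, 32, 29, 32), (6, 27, 32, 35, 27), (6, 27, 32, 6, 32)}
Filtering on B < B2 leaves {(2, 5, 38, 21, 29), (2, 5, 38, 25, 2), (2, 5, 38, 4, 30), (21, 5, 29, 25, 2), (29, 27, 32, 35, 27), (4, 5, 30, 21, 29), (4, 5, 30, 25, 2), (6, 27, 32, 29, 32), (6, 27, 32, 35, 27)}.
Projecting to B, F2, F: {(2, 2, 38), (2, 29, 38), (2, 30, 38), (21, 2, 29), (29, 27, 32), (4, 2, 30), (4, 29, 30), (6, 27, 32), (6, 32, 32)}

{(2, 2, 38), (2, 29, 38), (2, 30, 38), (21, 2, 29), (29, 27, 32), (4, 2, 30), (4, 29, 30), (6, 27, 32), (6, 32, 32)}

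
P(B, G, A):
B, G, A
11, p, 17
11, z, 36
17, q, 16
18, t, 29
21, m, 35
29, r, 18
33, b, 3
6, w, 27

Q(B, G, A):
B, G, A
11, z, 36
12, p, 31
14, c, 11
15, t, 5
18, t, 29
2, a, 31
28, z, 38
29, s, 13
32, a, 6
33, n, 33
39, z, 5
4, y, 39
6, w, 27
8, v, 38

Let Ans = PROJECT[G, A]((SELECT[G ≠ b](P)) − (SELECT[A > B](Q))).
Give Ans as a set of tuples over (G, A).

{(m, 35), (p, 17), (q, 16), (r, 18)}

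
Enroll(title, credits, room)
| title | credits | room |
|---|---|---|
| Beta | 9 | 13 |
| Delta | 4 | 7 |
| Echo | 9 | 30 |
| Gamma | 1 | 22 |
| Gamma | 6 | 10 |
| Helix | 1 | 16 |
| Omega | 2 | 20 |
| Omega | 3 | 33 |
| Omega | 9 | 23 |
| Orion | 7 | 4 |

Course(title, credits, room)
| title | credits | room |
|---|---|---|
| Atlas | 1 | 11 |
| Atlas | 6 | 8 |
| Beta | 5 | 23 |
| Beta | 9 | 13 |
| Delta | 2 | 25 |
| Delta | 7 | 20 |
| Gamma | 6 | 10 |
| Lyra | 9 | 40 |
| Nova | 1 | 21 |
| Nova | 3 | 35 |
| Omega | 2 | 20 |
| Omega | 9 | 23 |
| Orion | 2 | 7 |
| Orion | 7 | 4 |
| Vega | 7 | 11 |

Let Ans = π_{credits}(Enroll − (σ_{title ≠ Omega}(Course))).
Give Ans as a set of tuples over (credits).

{1, 2, 3, 4, 9}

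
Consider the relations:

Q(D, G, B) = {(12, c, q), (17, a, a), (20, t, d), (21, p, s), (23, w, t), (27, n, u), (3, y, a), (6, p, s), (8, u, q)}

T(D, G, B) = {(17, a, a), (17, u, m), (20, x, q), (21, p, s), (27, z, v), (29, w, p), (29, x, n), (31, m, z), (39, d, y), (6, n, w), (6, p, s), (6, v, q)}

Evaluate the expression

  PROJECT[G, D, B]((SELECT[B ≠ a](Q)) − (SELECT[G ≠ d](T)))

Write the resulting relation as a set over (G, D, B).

{(c, 12, q), (n, 27, u), (t, 20, d), (u, 8, q), (w, 23, t)}

Selection B ≠ a: {(12, c, q), (20, t, d), (21, p, s), (23, w, t), (27, n, u), (6, p, s), (8, u, q)}
Selection G ≠ d: {(17, a, a), (17, u, m), (20, x, q), (21, p, s), (27, z, v), (29, w, p), (29, x, n), (31, m, z), (6, n, w), (6, p, s), (6, v, q)}
Taking the difference: {(12, c, q), (20, t, d), (23, w, t), (27, n, u), (8, u, q)}
Projecting to G, D, B: {(c, 12, q), (n, 27, u), (t, 20, d), (u, 8, q), (w, 23, t)}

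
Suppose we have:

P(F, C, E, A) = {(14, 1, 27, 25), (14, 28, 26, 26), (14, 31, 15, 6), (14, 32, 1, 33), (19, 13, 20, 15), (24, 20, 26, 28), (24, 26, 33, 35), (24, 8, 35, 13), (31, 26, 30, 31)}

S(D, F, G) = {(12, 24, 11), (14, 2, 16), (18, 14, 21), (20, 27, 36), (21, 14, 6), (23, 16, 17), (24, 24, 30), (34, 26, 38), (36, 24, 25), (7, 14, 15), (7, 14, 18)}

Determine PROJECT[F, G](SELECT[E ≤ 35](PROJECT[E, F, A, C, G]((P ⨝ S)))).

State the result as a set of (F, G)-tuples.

{(14, 15), (14, 18), (14, 21), (14, 6), (24, 11), (24, 25), (24, 30)}

Joining P and S on F yields {(14, 1, 27, 25, 18, 21), (14, 1, 27, 25, 21, 6), (14, 1, 27, 25, 7, 15), (14, 1, 27, 25, 7, 18), (14, 28, 26, 26, 18, 21), (14, 28, 26, 26, 21, 6), (14, 28, 26, 26, 7, 15), (14, 28, 26, 26, 7, 18), (14, 31, 15, 6, 18, 21), (14, 31, 15, 6, 21, 6), (14, 31, 15, 6, 7, 15), (14, 31, 15, 6, 7, 18), (14, 32, 1, 33, 18, 21), (14, 32, 1, 33, 21, 6), (14, 32, 1, 33, 7, 15), (14, 32, 1, 33, 7, 18), (24, 20, 26, 28, 12, 11), (24, 20, 26, 28, 24, 30), (24, 20, 26, 28, 36, 25), (24, 26, 33, 35, 12, 11), (24, 26, 33, 35, 24, 30), (24, 26, 33, 35, 36, 25), (24, 8, 35, 13, 12, 11), (24, 8, 35, 13, 24, 30), (24, 8, 35, 13, 36, 25)}.
π_{E, F, A, C, G} gives {(1, 14, 33, 32, 15), (1, 14, 33, 32, 18), (1, 14, 33, 32, 21), (1, 14, 33, 32, 6), (15, 14, 6, 31, 15), (15, 14, 6, 31, 18), (15, 14, 6, 31, 21), (15, 14, 6, 31, 6), (26, 14, 26, 28, 15), (26, 14, 26, 28, 18), (26, 14, 26, 28, 21), (26, 14, 26, 28, 6), (26, 24, 28, 20, 11), (26, 24, 28, 20, 25), (26, 24, 28, 20, 30), (27, 14, 25, 1, 15), (27, 14, 25, 1, 18), (27, 14, 25, 1, 21), (27, 14, 25, 1, 6), (33, 24, 35, 26, 11), (33, 24, 35, 26, 25), (33, 24, 35, 26, 30), (35, 24, 13, 8, 11), (35, 24, 13, 8, 25), (35, 24, 13, 8, 30)}.
Selection E ≤ 35: {(1, 14, 33, 32, 15), (1, 14, 33, 32, 18), (1, 14, 33, 32, 21), (1, 14, 33, 32, 6), (15, 14, 6, 31, 15), (15, 14, 6, 31, 18), (15, 14, 6, 31, 21), (15, 14, 6, 31, 6), (26, 14, 26, 28, 15), (26, 14, 26, 28, 18), (26, 14, 26, 28, 21), (26, 14, 26, 28, 6), (26, 24, 28, 20, 11), (26, 24, 28, 20, 25), (26, 24, 28, 20, 30), (27, 14, 25, 1, 15), (27, 14, 25, 1, 18), (27, 14, 25, 1, 21), (27, 14, 25, 1, 6), (33, 24, 35, 26, 11), (33, 24, 35, 26, 25), (33, 24, 35, 26, 30), (35, 24, 13, 8, 11), (35, 24, 13, 8, 25), (35, 24, 13, 8, 30)}
π_{F, G} gives {(14, 15), (14, 18), (14, 21), (14, 6), (24, 11), (24, 25), (24, 30)} (18 duplicate(s) eliminated).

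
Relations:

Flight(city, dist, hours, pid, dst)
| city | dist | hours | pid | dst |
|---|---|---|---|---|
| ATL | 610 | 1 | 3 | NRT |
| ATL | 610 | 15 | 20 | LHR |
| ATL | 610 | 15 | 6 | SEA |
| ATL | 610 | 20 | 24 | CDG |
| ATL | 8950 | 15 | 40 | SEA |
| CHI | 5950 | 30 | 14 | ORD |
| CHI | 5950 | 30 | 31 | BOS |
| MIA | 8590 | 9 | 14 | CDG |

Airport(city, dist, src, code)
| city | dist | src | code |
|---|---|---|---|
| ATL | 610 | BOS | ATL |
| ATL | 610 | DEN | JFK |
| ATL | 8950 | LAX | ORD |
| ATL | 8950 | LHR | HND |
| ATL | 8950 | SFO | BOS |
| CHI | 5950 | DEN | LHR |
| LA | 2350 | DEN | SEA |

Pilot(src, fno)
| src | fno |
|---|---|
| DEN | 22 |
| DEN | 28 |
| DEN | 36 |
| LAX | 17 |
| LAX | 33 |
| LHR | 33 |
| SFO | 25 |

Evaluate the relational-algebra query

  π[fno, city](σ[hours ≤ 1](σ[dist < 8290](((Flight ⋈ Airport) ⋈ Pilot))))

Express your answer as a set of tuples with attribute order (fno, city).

{(22, ATL), (28, ATL), (36, ATL)}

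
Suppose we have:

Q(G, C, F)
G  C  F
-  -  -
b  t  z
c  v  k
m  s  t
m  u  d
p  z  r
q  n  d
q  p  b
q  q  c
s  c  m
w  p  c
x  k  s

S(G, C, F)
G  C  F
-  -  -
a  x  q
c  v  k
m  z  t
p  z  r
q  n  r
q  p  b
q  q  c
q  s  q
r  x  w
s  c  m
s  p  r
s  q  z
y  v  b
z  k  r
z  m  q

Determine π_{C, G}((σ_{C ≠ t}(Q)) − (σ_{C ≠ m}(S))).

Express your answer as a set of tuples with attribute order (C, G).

Filtering on C ≠ t leaves {(c, v, k), (m, s, t), (m, u, d), (p, z, r), (q, n, d), (q, p, b), (q, q, c), (s, c, m), (w, p, c), (x, k, s)}.
Filtering on C ≠ m leaves {(a, x, q), (c, v, k), (m, z, t), (p, z, r), (q, n, r), (q, p, b), (q, q, c), (q, s, q), (r, x, w), (s, c, m), (s, p, r), (s, q, z), (y, v, b), (z, k, r)}.
Difference: {(c, v, k), (m, s, t), (m, u, d), (p, z, r), (q, n, d), (q, p, b), (q, q, c), (s, c, m), (w, p, c), (x, k, s)} with {(a, x, q), (c, v, k), (m, z, t), (p, z, r), (q, n, r), (q, p, b), (q, q, c), (q, s, q), (r, x, w), (s, c, m), (s, p, r), (s, q, z), (y, v, b), (z, k, r)} → {(m, s, t), (m, u, d), (q, n, d), (w, p, c), (x, k, s)}
Keep only column(s) C, G: {(k, x), (n, q), (p, w), (s, m), (u, m)}

{(k, x), (n, q), (p, w), (s, m), (u, m)}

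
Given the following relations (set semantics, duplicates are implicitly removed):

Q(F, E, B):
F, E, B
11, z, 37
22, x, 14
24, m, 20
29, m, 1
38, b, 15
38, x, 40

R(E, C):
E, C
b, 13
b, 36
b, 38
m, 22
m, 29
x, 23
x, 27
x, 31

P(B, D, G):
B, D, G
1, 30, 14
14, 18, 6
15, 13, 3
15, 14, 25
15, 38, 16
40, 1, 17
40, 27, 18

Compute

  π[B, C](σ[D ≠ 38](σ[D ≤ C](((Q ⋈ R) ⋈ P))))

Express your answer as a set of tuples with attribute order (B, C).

{(14, 23), (14, 27), (14, 31), (15, 13), (15, 36), (15, 38), (40, 23), (40, 27), (40, 31)}

Joining Q and R on E yields {(22, x, 14, 23), (22, x, 14, 27), (22, x, 14, 31), (24, m, 20, 22), (24, m, 20, 29), (29, m, 1, 22), (29, m, 1, 29), (38, b, 15, 13), (38, b, 15, 36), (38, b, 15, 38), (38, x, 40, 23), (38, x, 40, 27), (38, x, 40, 31)}.
Joining (Q ⋈ R) and P on B yields {(22, x, 14, 23, 18, 6), (22, x, 14, 27, 18, 6), (22, x, 14, 31, 18, 6), (29, m, 1, 22, 30, 14), (29, m, 1, 29, 30, 14), (38, b, 15, 13, 13, 3), (38, b, 15, 13, 14, 25), (38, b, 15, 13, 38, 16), (38, b, 15, 36, 13, 3), (38, b, 15, 36, 14, 25), (38, b, 15, 36, 38, 16), (38, b, 15, 38, 13, 3), (38, b, 15, 38, 14, 25), (38, b, 15, 38, 38, 16), (38, x, 40, 23, 1, 17), (38, x, 40, 23, 27, 18), (38, x, 40, 27, 1, 17), (38, x, 40, 27, 27, 18), (38, x, 40, 31, 1, 17), (38, x, 40, 31, 27, 18)}.
σ[D ≤ C]: keep tuples satisfying D ≤ C → {(22, x, 14, 23, 18, 6), (22, x, 14, 27, 18, 6), (22, x, 14, 31, 18, 6), (38, b, 15, 13, 13, 3), (38, b, 15, 36, 13, 3), (38, b, 15, 36, 14, 25), (38, b, 15, 38, 13, 3), (38, b, 15, 38, 14, 25), (38, b, 15, 38, 38, 16), (38, x, 40, 23, 1, 17), (38, x, 40, 27, 1, 17), (38, x, 40, 27, 27, 18), (38, x, 40, 31, 1, 17), (38, x, 40, 31, 27, 18)}
σ[D ≠ 38]: keep tuples satisfying D ≠ 38 → {(22, x, 14, 23, 18, 6), (22, x, 14, 27, 18, 6), (22, x, 14, 31, 18, 6), (38, b, 15, 13, 13, 3), (38, b, 15, 36, 13, 3), (38, b, 15, 36, 14, 25), (38, b, 15, 38, 13, 3), (38, b, 15, 38, 14, 25), (38, x, 40, 23, 1, 17), (38, x, 40, 27, 1, 17), (38, x, 40, 27, 27, 18), (38, x, 40, 31, 1, 17), (38, x, 40, 31, 27, 18)}
Projecting to B, C (4 duplicate(s) eliminated): {(14, 23), (14, 27), (14, 31), (15, 13), (15, 36), (15, 38), (40, 23), (40, 27), (40, 31)}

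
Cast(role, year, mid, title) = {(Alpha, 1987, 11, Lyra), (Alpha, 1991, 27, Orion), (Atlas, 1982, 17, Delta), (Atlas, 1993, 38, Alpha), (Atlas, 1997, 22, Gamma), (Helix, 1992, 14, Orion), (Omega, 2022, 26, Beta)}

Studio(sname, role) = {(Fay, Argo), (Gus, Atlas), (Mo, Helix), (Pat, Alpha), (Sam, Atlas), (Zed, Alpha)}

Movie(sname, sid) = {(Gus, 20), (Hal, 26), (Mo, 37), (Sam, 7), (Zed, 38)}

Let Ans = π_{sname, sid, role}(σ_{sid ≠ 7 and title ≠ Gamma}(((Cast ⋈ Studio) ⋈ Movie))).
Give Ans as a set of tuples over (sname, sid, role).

Joining Cast and Studio on role yields {(Alpha, 1987, 11, Lyra, Pat), (Alpha, 1987, 11, Lyra, Zed), (Alpha, 1991, 27, Orion, Pat), (Alpha, 1991, 27, Orion, Zed), (Atlas, 1982, 17, Delta, Gus), (Atlas, 1982, 17, Delta, Sam), (Atlas, 1993, 38, Alpha, Gus), (Atlas, 1993, 38, Alpha, Sam), (Atlas, 1997, 22, Gamma, Gus), (Atlas, 1997, 22, Gamma, Sam), (Helix, 1992, 14, Orion, Mo)}.
Joining (Cast ⋈ Studio) and Movie on sname yields {(Alpha, 1987, 11, Lyra, Zed, 38), (Alpha, 1991, 27, Orion, Zed, 38), (Atlas, 1982, 17, Delta, Gus, 20), (Atlas, 1982, 17, Delta, Sam, 7), (Atlas, 1993, 38, Alpha, Gus, 20), (Atlas, 1993, 38, Alpha, Sam, 7), (Atlas, 1997, 22, Gamma, Gus, 20), (Atlas, 1997, 22, Gamma, Sam, 7), (Helix, 1992, 14, Orion, Mo, 37)}.
Selection sid ≠ 7 and title ≠ Gamma: {(Alpha, 1987, 11, Lyra, Zed, 38), (Alpha, 1991, 27, Orion, Zed, 38), (Atlas, 1982, 17, Delta, Gus, 20), (Atlas, 1993, 38, Alpha, Gus, 20), (Helix, 1992, 14, Orion, Mo, 37)}
π[sname, sid, role]: project onto (sname, sid, role) (2 duplicate(s) eliminated) → {(Gus, 20, Atlas), (Mo, 37, Helix), (Zed, 38, Alpha)}

{(Gus, 20, Atlas), (Mo, 37, Helix), (Zed, 38, Alpha)}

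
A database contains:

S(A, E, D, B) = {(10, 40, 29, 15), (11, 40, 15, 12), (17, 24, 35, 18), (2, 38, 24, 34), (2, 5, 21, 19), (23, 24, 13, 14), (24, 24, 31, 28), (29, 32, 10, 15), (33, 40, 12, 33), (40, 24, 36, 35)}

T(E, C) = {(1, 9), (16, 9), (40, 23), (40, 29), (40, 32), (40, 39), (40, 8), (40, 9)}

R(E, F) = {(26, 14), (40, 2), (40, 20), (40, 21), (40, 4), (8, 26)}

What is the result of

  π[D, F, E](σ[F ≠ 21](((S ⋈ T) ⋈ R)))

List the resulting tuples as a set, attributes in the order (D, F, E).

Joining S and T on E yields {(10, 40, 29, 15, 23), (10, 40, 29, 15, 29), (10, 40, 29, 15, 32), (10, 40, 29, 15, 39), (10, 40, 29, 15, 8), (10, 40, 29, 15, 9), (11, 40, 15, 12, 23), (11, 40, 15, 12, 29), (11, 40, 15, 12, 32), (11, 40, 15, 12, 39), (11, 40, 15, 12, 8), (11, 40, 15, 12, 9), (33, 40, 12, 33, 23), (33, 40, 12, 33, 29), (33, 40, 12, 33, 32), (33, 40, 12, 33, 39), (33, 40, 12, 33, 8), (33, 40, 12, 33, 9)}.
Joining (S ⋈ T) and R on E yields {(10, 40, 29, 15, 23, 2), (10, 40, 29, 15, 23, 20), (10, 40, 29, 15, 23, 21), (10, 40, 29, 15, 23, 4), (10, 40, 29, 15, 29, 2), (10, 40, 29, 15, 29, 20), (10, 40, 29, 15, 29, 21), (10, 40, 29, 15, 29, 4), (10, 40, 29, 15, 32, 2), (10, 40, 29, 15, 32, 20), (10, 40, 29, 15, 32, 21), (10, 40, 29, 15, 32, 4), (10, 40, 29, 15, 39, 2), (10, 40, 29, 15, 39, 20), (10, 40, 29, 15, 39, 21), (10, 40, 29, 15, 39, 4), (10, 40, 29, 15, 8, 2), (10, 40, 29, 15, 8, 20), (10, 40, 29, 15, 8, 21), (10, 40, 29, 15, 8, 4), (10, 40, 29, 15, 9, 2), (10, 40, 29, 15, 9, 20), (10, 40, 29, 15, 9, 21), (10, 40, 29, 15, 9, 4), (11, 40, 15, 12, 23, 2), (11, 40, 15, 12, 23, 20), (11, 40, 15, 12, 23, 21), (11, 40, 15, 12, 23, 4), (11, 40, 15, 12, 29, 2), (11, 40, 15, 12, 29, 20), (11, 40, 15, 12, 29, 21), (11, 40, 15, 12, 29, 4), (11, 40, 15, 12, 32, 2), (11, 40, 15, 12, 32, 20), (11, 40, 15, 12, 32, 21), (11, 40, 15, 12, 32, 4), (11, 40, 15, 12, 39, 2), (11, 40, 15, 12, 39, 20), (11, 40, 15, 12, 39, 21), (11, 40, 15, 12, 39, 4), (11, 40, 15, 12, 8, 2), (11, 40, 15, 12, 8, 20), (11, 40, 15, 12, 8, 21), (11, 40, 15, 12, 8, 4), (11, 40, 15, 12, 9, 2), (11, 40, 15, 12, 9, 20), (11, 40, 15, 12, 9, 21), (11, 40, 15, 12, 9, 4), (33, 40, 12, 33, 23, 2), (33, 40, 12, 33, 23, 20), (33, 40, 12, 33, 23, 21), (33, 40, 12, 33, 23, 4), (33, 40, 12, 33, 29, 2), (33, 40, 12, 33, 29, 20), (33, 40, 12, 33, 29, 21), (33, 40, 12, 33, 29, 4), (33, 40, 12, 33, 32, 2), (33, 40, 12, 33, 32, 20), (33, 40, 12, 33, 32, 21), (33, 40, 12, 33, 32, 4), (33, 40, 12, 33, 39, 2), (33, 40, 12, 33, 39, 20), (33, 40, 12, 33, 39, 21), (33, 40, 12, 33, 39, 4), (33, 40, 12, 33, 8, 2), (33, 40, 12, 33, 8, 20), (33, 40, 12, 33, 8, 21), (33, 40, 12, 33, 8, 4), (33, 40, 12, 33, 9, 2), (33, 40, 12, 33, 9, 20), (33, 40, 12, 33, 9, 21), (33, 40, 12, 33, 9, 4)}.
Selection F ≠ 21: {(10, 40, 29, 15, 23, 2), (10, 40, 29, 15, 23, 20), (10, 40, 29, 15, 23, 4), (10, 40, 29, 15, 29, 2), (10, 40, 29, 15, 29, 20), (10, 40, 29, 15, 29, 4), (10, 40, 29, 15, 32, 2), (10, 40, 29, 15, 32, 20), (10, 40, 29, 15, 32, 4), (10, 40, 29, 15, 39, 2), (10, 40, 29, 15, 39, 20), (10, 40, 29, 15, 39, 4), (10, 40, 29, 15, 8, 2), (10, 40, 29, 15, 8, 20), (10, 40, 29, 15, 8, 4), (10, 40, 29, 15, 9, 2), (10, 40, 29, 15, 9, 20), (10, 40, 29, 15, 9, 4), (11, 40, 15, 12, 23, 2), (11, 40, 15, 12, 23, 20), (11, 40, 15, 12, 23, 4), (11, 40, 15, 12, 29, 2), (11, 40, 15, 12, 29, 20), (11, 40, 15, 12, 29, 4), (11, 40, 15, 12, 32, 2), (11, 40, 15, 12, 32, 20), (11, 40, 15, 12, 32, 4), (11, 40, 15, 12, 39, 2), (11, 40, 15, 12, 39, 20), (11, 40, 15, 12, 39, 4), (11, 40, 15, 12, 8, 2), (11, 40, 15, 12, 8, 20), (11, 40, 15, 12, 8, 4), (11, 40, 15, 12, 9, 2), (11, 40, 15, 12, 9, 20), (11, 40, 15, 12, 9, 4), (33, 40, 12, 33, 23, 2), (33, 40, 12, 33, 23, 20), (33, 40, 12, 33, 23, 4), (33, 40, 12, 33, 29, 2), (33, 40, 12, 33, 29, 20), (33, 40, 12, 33, 29, 4), (33, 40, 12, 33, 32, 2), (33, 40, 12, 33, 32, 20), (33, 40, 12, 33, 32, 4), (33, 40, 12, 33, 39, 2), (33, 40, 12, 33, 39, 20), (33, 40, 12, 33, 39, 4), (33, 40, 12, 33, 8, 2), (33, 40, 12, 33, 8, 20), (33, 40, 12, 33, 8, 4), (33, 40, 12, 33, 9, 2), (33, 40, 12, 33, 9, 20), (33, 40, 12, 33, 9, 4)}
π[D, F, E]: project onto (D, F, E) (45 duplicate(s) eliminated) → {(12, 2, 40), (12, 20, 40), (12, 4, 40), (15, 2, 40), (15, 20, 40), (15, 4, 40), (29, 2, 40), (29, 20, 40), (29, 4, 40)}

{(12, 2, 40), (12, 20, 40), (12, 4, 40), (15, 2, 40), (15, 20, 40), (15, 4, 40), (29, 2, 40), (29, 20, 40), (29, 4, 40)}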